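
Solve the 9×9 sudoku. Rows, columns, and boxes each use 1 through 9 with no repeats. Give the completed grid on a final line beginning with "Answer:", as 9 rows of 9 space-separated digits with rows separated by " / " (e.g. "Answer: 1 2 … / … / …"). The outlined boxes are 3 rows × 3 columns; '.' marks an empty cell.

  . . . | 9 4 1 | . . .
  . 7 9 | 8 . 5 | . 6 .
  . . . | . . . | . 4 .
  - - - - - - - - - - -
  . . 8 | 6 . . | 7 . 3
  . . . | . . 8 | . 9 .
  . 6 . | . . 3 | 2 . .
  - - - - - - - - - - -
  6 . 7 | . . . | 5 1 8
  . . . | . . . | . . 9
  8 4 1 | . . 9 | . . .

Step 1. [r4c8∈{5}] nothing but 5 survives at r4c8 ⇒ r4c8=5.
Step 2. [r2c1∈{1,2,3,4}] across row 2, 4 lands solely at r2c1. So r2c1=4.
Step 3. [r8c5∈{1,2,3,5,6,7,8}] row 8 places 8 nowhere but r8c5, so r8c5=8.
Step 4. [r8c4∈{1,2,3,4,5,7}] across row 8, 1 lands solely at r8c4, so r8c4=1.
Step 5. [r4c6∈{2,4}] 4 has one home in row 4: r4c6 ⇒ r4c6=4.
Step 6. [r7c6∈{2}] r7c6's peers cover all but 2. So r7c6=2.
Step 7. [r7c5∈{3}] r7c5's peers cover all but 3 ⇒ r7c5=3.
Step 8. [r3c4∈{2,3,7}] in col 4, 3 fits only at r3c4. So r3c4=3.
Step 9. [r5c4∈{2,5,7}] col 4 places 2 nowhere but r5c4 ⇒ r5c4=2.
Step 10. [r2c7∈{1,3}] 3 has one home in row 2: r2c7. So r2c7=3.
Step 11. [r2c9∈{1,2}] row 2 places 1 nowhere but r2c9, so r2c9=1.
Step 12. [r5c7∈{1,4,6}] across col 7, 1 lands solely at r5c7, so r5c7=1.
Step 13. [r1c3∈{2,3,5,6}] row 1 places 6 nowhere but r1c3 ⇒ r1c3=6.
Step 14. [r1c7∈{8}] r1c7's peers cover all but 8. So r1c7=8.
Step 15. [r3c2∈{1,2,5,8}] across row 3, 8 lands solely at r3c2 ⇒ r3c2=8.
Step 16. [r4c2∈{1,2,9}] col 2 places 1 nowhere but r4c2. So r4c2=1.
Step 17. [r4c1∈{2,9}] across row 4, 2 lands solely at r4c1, so r4c1=2.
Step 18. [r9c7∈{6}] only 6 remains possible at r9c7, so r9c7=6.
Step 19. [r6c5∈{1,5,7,9}] across row 6, 1 lands solely at r6c5, so r6c5=1.
Step 20. [r3c5∈{2,6,7}] in col 5, 6 fits only at r3c5 ⇒ r3c5=6.
Step 21. [r9c8∈{2,3,7}] across row 9, 3 lands solely at r9c8, so r9c8=3.
Step 22. [r9c9∈{2,7}] in row 9, 2 fits only at r9c9, so r9c9=2.
Step 23. [r3c3∈{2,5}] 2 has one home in row 3: r3c3, so r3c3=2.
Step 24. [r6c9∈{4}] nothing but 4 survives at r6c9, so r6c9=4.
Step 25. [r6c3∈{5}] only 5 remains possible at r6c3. So r6c3=5.
Step 26. [r5c2∈{3}] r5c2's peers cover all but 3 ⇒ r5c2=3.
Step 27. [r1c2∈{5}] r1c2 has the single candidate 5. So r1c2=5.
Step 28. [r6c4∈{7}] only 7 remains possible at r6c4, so r6c4=7.
Step 29. [r8c8∈{7}] only 7 remains possible at r8c8, so r8c8=7.
Step 30. [r3c9∈{5,7}] 5 has one home in row 3: r3c9 ⇒ r3c9=5.
Step 31. [r9c5∈{5,7}] across row 9, 7 lands solely at r9c5 ⇒ r9c5=7.
Step 32. [r8c1∈{3,5}] in row 8, 5 fits only at r8c1 ⇒ r8c1=5.
Step 33. [r5c5∈{5}] r5c5 has the single candidate 5, so r5c5=5.
Step 34. [r6c8∈{8}] r6c8 has the single candidate 8. So r6c8=8.
Step 35. [r8c7∈{4}] only 4 remains possible at r8c7 ⇒ r8c7=4.
Step 36. [r3c6∈{7}] only 7 remains possible at r3c6 ⇒ r3c6=7.
Step 37. [r4c5∈{9}] r4c5 is down to just 9 ⇒ r4c5=9.
Step 38. [r1c8∈{2}] nothing but 2 survives at r1c8 ⇒ r1c8=2.
Step 39. [r7c4∈{4}] r7c4 has the single candidate 4 ⇒ r7c4=4.
Step 40. [r3c7∈{9}] nothing but 9 survives at r3c7, so r3c7=9.
Step 41. [r5c9∈{6}] r5c9 is down to just 6, so r5c9=6.
Step 42. [r7c2∈{9}] r7c2's peers cover all but 9 ⇒ r7c2=9.
Step 43. [r3c1∈{1}] nothing but 1 survives at r3c1. So r3c1=1.
Step 44. [r2c5∈{2}] r2c5 is down to just 2 ⇒ r2c5=2.
Step 45. [r8c2∈{2}] only 2 remains possible at r8c2. So r8c2=2.
Step 46. [r8c6∈{6}] only 6 remains possible at r8c6, so r8c6=6.
Step 47. [r6c1∈{9}] r6c1 is down to just 9. So r6c1=9.
Step 48. [r8c3∈{3}] r8c3 is down to just 3 ⇒ r8c3=3.
Step 49. [r5c3∈{4}] nothing but 4 survives at r5c3. So r5c3=4.
Step 50. [r9c4∈{5}] nothing but 5 survives at r9c4. So r9c4=5.
Step 51. [r5c1∈{7}] nothing but 7 survives at r5c1 ⇒ r5c1=7.
Step 52. [r1c9∈{7}] nothing but 7 survives at r1c9, so r1c9=7.
Step 53. [r1c1∈{3}] only 3 remains possible at r1c1 ⇒ r1c1=3.

Answer: 3 5 6 9 4 1 8 2 7 / 4 7 9 8 2 5 3 6 1 / 1 8 2 3 6 7 9 4 5 / 2 1 8 6 9 4 7 5 3 / 7 3 4 2 5 8 1 9 6 / 9 6 5 7 1 3 2 8 4 / 6 9 7 4 3 2 5 1 8 / 5 2 3 1 8 6 4 7 9 / 8 4 1 5 7 9 6 3 2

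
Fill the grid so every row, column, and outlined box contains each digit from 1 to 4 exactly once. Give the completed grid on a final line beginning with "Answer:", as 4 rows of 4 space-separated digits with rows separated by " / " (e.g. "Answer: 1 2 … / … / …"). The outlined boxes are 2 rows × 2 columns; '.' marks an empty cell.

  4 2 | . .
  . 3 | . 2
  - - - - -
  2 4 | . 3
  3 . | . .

Step 1. [r3c3∈{1}] r3c3 has the single candidate 1, so r3c3=1.
Step 2. [r4c4∈{4}] only 4 remains possible at r4c4 ⇒ r4c4=4.
Step 3. [r2c3∈{4}] r2c3 is down to just 4. So r2c3=4.
Step 4. [r2c1∈{1}] only 1 remains possible at r2c1, so r2c1=1.
Step 5. [r4c3∈{2}] r4c3 has the single candidate 2 ⇒ r4c3=2.
Step 6. [r1c4∈{1}] r1c4 has the single candidate 1 ⇒ r1c4=1.
Step 7. [r4c2∈{1}] r4c2 is down to just 1, so r4c2=1.
Step 8. [r1c3∈{3}] r1c3's peers cover all but 3 ⇒ r1c3=3.

Answer: 4 2 3 1 / 1 3 4 2 / 2 4 1 3 / 3 1 2 4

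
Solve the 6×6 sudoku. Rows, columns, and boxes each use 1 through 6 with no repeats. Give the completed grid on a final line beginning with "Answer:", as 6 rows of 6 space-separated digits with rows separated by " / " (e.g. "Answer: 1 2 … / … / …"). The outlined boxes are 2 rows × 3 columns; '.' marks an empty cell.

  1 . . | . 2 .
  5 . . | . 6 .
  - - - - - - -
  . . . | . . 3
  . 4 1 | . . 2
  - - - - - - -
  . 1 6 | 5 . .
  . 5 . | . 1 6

Step 1. [r5c6∈{4}] r5c6's peers cover all but 4. So r5c6=4.
Step 2. [r5c1∈{2,3}] 2 has one home in row 5: r5c1. So r5c1=2.
Step 3. [r3c4∈{1,4,6}] 1 has one home in row 3: r3c4. So r3c4=1.
Step 4. [r6c1∈{3,4}] in col 1, 4 fits only at r6c1. So r6c1=4.
Step 5. [r6c3∈{3}] only 3 remains possible at r6c3, so r6c3=3.
Step 6. [r3c1∈{6}] r3c1's peers cover all but 6. So r3c1=6.
Step 7. [r3c2∈{2}] only 2 remains possible at r3c2, so r3c2=2.
Step 8. [r1c3∈{4}] only 4 remains possible at r1c3, so r1c3=4.
Step 9. [r2c2∈{3}] r2c2 has the single candidate 3 ⇒ r2c2=3.
Step 10. [r4c5∈{5}] r4c5 is down to just 5, so r4c5=5.
Step 11. [r2c3∈{2}] r2c3 has the single candidate 2 ⇒ r2c3=2.
Step 12. [r3c3∈{5}] r3c3 has the single candidate 5. So r3c3=5.
Step 13. [r1c2∈{6}] r1c2 has the single candidate 6. So r1c2=6.
Step 14. [r3c5∈{4}] r3c5 has the single candidate 4 ⇒ r3c5=4.
Step 15. [r2c6∈{1}] nothing but 1 survives at r2c6. So r2c6=1.
Step 16. [r1c4∈{3}] r1c4's peers cover all but 3. So r1c4=3.
Step 17. [r6c4∈{2}] r6c4's peers cover all but 2, so r6c4=2.
Step 18. [r5c5∈{3}] nothing but 3 survives at r5c5. So r5c5=3.
Step 19. [r4c4∈{6}] r4c4 is down to just 6, so r4c4=6.
Step 20. [r1c6∈{5}] r1c6 has the single candidate 5, so r1c6=5.
Step 21. [r4c1∈{3}] only 3 remains possible at r4c1, so r4c1=3.
Step 22. [r2c4∈{4}] r2c4 has the single candidate 4, so r2c4=4.

Answer: 1 6 4 3 2 5 / 5 3 2 4 6 1 / 6 2 5 1 4 3 / 3 4 1 6 5 2 / 2 1 6 5 3 4 / 4 5 3 2 1 6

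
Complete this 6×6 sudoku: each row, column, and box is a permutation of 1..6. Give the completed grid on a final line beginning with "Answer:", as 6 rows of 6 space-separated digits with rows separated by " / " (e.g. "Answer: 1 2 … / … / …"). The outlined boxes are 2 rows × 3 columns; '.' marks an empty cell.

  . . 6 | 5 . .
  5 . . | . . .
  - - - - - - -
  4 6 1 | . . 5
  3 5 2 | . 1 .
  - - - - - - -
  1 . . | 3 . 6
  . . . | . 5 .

Step 1. [r1c1∈{2}] r1c1's peers cover all but 2, so r1c1=2.
Step 2. [r2c5∈{2,3,4,6}] in col 5, 6 fits only at r2c5 ⇒ r2c5=6.
Step 3. [r4c6∈{4}] nothing but 4 survives at r4c6. So r4c6=4.
Step 4. [r3c4∈{2}] r3c4's peers cover all but 2 ⇒ r3c4=2.
Step 5. [r2c6∈{1,2,3}] r2c6 is the only open cell in row 2 admitting 2. So r2c6=2.
Step 6. [r6c2∈{2,3,4}] 2 has one home in row 6: r6c2. So r6c2=2.
Step 7. [r5c2∈{4}] r5c2 has the single candidate 4 ⇒ r5c2=4.
Step 8. [r1c6∈{1,3}] r1c6 is the only open cell in col 6 admitting 3, so r1c6=3.
Step 9. [r2c4∈{1,4}] r2c4 is the only open cell in box 2 admitting 1. So r2c4=1.
Step 10. [r2c2∈{3}] r2c2's peers cover all but 3, so r2c2=3.
Step 11. [r5c5∈{2}] only 2 remains possible at r5c5 ⇒ r5c5=2.
Step 12. [r1c2∈{1}] r1c2 is down to just 1, so r1c2=1.
Step 13. [r6c6∈{1}] r6c6 has the single candidate 1 ⇒ r6c6=1.
Step 14. [r1c5∈{4}] r1c5's peers cover all but 4. So r1c5=4.
Step 15. [r6c1∈{6}] r6c1's peers cover all but 6, so r6c1=6.
Step 16. [r3c5∈{3}] r3c5 has the single candidate 3. So r3c5=3.
Step 17. [r5c3∈{5}] r5c3 is down to just 5, so r5c3=5.
Step 18. [r6c4∈{4}] r6c4's peers cover all but 4 ⇒ r6c4=4.
Step 19. [r4c4∈{6}] only 6 remains possible at r4c4. So r4c4=6.
Step 20. [r2c3∈{4}] r2c3 has the single candidate 4. So r2c3=4.
Step 21. [r6c3∈{3}] only 3 remains possible at r6c3, so r6c3=3.

Answer: 2 1 6 5 4 3 / 5 3 4 1 6 2 / 4 6 1 2 3 5 / 3 5 2 6 1 4 / 1 4 5 3 2 6 / 6 2 3 4 5 1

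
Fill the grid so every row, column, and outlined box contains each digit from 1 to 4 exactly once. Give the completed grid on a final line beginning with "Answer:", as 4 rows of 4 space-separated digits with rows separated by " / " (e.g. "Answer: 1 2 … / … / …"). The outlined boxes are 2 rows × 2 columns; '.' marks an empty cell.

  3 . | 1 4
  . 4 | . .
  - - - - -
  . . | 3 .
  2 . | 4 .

Step 1. [r3c2∈{1}] nothing but 1 survives at r3c2, so r3c2=1.
Step 2. [r3c4∈{2}] r3c4 has the single candidate 2 ⇒ r3c4=2.
Step 3. [r4c2∈{3}] only 3 remains possible at r4c2. So r4c2=3.
Step 4. [r4c4∈{1}] r4c4's peers cover all but 1, so r4c4=1.
Step 5. [r1c2∈{2}] only 2 remains possible at r1c2, so r1c2=2.
Step 6. [r3c1∈{4}] r3c1's peers cover all but 4, so r3c1=4.
Step 7. [r2c3∈{2}] r2c3 is down to just 2. So r2c3=2.
Step 8. [r2c4∈{3}] only 3 remains possible at r2c4. So r2c4=3.
Step 9. [r2c1∈{1}] r2c1 is down to just 1 ⇒ r2c1=1.

Answer: 3 2 1 4 / 1 4 2 3 / 4 1 3 2 / 2 3 4 1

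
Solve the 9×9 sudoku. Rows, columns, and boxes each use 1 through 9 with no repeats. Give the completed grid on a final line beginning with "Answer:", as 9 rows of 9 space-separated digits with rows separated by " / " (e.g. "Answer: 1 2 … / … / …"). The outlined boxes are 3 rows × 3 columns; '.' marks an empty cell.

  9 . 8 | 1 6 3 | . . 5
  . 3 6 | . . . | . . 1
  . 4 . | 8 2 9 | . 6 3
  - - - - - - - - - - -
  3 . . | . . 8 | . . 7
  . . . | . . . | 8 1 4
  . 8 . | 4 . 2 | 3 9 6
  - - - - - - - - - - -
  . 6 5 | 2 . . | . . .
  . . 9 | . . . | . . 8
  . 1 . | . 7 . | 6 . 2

Step 1. [r3c7∈{7}] r3c7's peers cover all but 7, so r3c7=7.
Step 2. [r5c1∈{2,5,6,7}] across col 1, 6 lands solely at r5c1, so r5c1=6.
Step 3. [r7c5∈{1,3,4,8,9}] 8 has one home in col 5: r7c5 ⇒ r7c5=8.
Step 4. [r7c8∈{3,4,7}] row 7 places 3 nowhere but r7c8, so r7c8=3.
Step 5. [r7c1∈{4,7}] r7c1 is the only open cell in row 7 admitting 7, so r7c1=7.
Step 6. [r8c6∈{1,4,5,6}] in col 6, 6 fits only at r8c6 ⇒ r8c6=6.
Step 7. [r9c4∈{3,5,9}] in row 9, 9 fits only at r9c4 ⇒ r9c4=9.
Step 8. [r8c2∈{2}] only 2 remains possible at r8c2, so r8c2=2.
Step 9. [r8c1∈{4}] r8c1's peers cover all but 4. So r8c1=4.
Step 10. [r2c5∈{4,5}] r2c5 is the only open cell in col 5 admitting 4. So r2c5=4.
Step 11. [r3c3∈{1}] r3c3 has the single candidate 1. So r3c3=1.
Step 12. [r4c5∈{1,5,9}] row 4 places 1 nowhere but r4c5, so r4c5=1.
Step 13. [r6c5∈{5}] r6c5 has the single candidate 5, so r6c5=5.
Step 14. [r5c6∈{7}] r5c6's peers cover all but 7. So r5c6=7.
Step 15. [r2c6∈{5}] nothing but 5 survives at r2c6, so r2c6=5.
Step 16. [r9c8∈{4,5}] row 9 places 5 nowhere but r9c8, so r9c8=5.
Step 17. [r4c8∈{2}] r4c8 has the single candidate 2, so r4c8=2.
Step 18. [r7c7∈{1,4,9}] 4 has one home in box 9: r7c7, so r7c7=4.
Step 19. [r5c2∈{5,9}] row 5 places 5 nowhere but r5c2, so r5c2=5.
Step 20. [r5c4∈{3}] only 3 remains possible at r5c4 ⇒ r5c4=3.
Step 21. [r2c7∈{2,9}] 9 has one home in row 2: r2c7. So r2c7=9.
Step 22. [r3c1∈{5}] only 5 remains possible at r3c1, so r3c1=5.
Step 23. [r9c1∈{8}] r9c1 has the single candidate 8 ⇒ r9c1=8.
Step 24. [r8c5∈{3}] only 3 remains possible at r8c5. So r8c5=3.
Step 25. [r1c2∈{7}] nothing but 7 survives at r1c2, so r1c2=7.
Step 26. [r2c1∈{2}] nothing but 2 survives at r2c1, so r2c1=2.
Step 27. [r7c6∈{1}] r7c6 is down to just 1, so r7c6=1.
Step 28. [r6c1∈{1}] r6c1 is down to just 1 ⇒ r6c1=1.
Step 29. [r5c3∈{2}] only 2 remains possible at r5c3 ⇒ r5c3=2.
Step 30. [r6c3∈{7}] r6c3 is down to just 7. So r6c3=7.
Step 31. [r2c8∈{8}] r2c8's peers cover all but 8, so r2c8=8.
Step 32. [r2c4∈{7}] only 7 remains possible at r2c4, so r2c4=7.
Step 33. [r4c4∈{6}] r4c4's peers cover all but 6 ⇒ r4c4=6.
Step 34. [r4c3∈{4}] nothing but 4 survives at r4c3. So r4c3=4.
Step 35. [r7c9∈{9}] only 9 remains possible at r7c9 ⇒ r7c9=9.
Step 36. [r1c7∈{2}] r1c7 is down to just 2, so r1c7=2.
Step 37. [r9c3∈{3}] only 3 remains possible at r9c3 ⇒ r9c3=3.
Step 38. [r8c4∈{5}] only 5 remains possible at r8c4. So r8c4=5.
Step 39. [r8c7∈{1}] r8c7's peers cover all but 1 ⇒ r8c7=1.
Step 40. [r8c8∈{7}] nothing but 7 survives at r8c8, so r8c8=7.
Step 41. [r9c6∈{4}] r9c6 has the single candidate 4, so r9c6=4.
Step 42. [r5c5∈{9}] only 9 remains possible at r5c5. So r5c5=9.
Step 43. [r4c7∈{5}] only 5 remains possible at r4c7. So r4c7=5.
Step 44. [r4c2∈{9}] r4c2's peers cover all but 9, so r4c2=9.
Step 45. [r1c8∈{4}] r1c8 is down to just 4. So r1c8=4.

Answer: 9 7 8 1 6 3 2 4 5 / 2 3 6 7 4 5 9 8 1 / 5 4 1 8 2 9 7 6 3 / 3 9 4 6 1 8 5 2 7 / 6 5 2 3 9 7 8 1 4 / 1 8 7 4 5 2 3 9 6 / 7 6 5 2 8 1 4 3 9 / 4 2 9 5 3 6 1 7 8 / 8 1 3 9 7 4 6 5 2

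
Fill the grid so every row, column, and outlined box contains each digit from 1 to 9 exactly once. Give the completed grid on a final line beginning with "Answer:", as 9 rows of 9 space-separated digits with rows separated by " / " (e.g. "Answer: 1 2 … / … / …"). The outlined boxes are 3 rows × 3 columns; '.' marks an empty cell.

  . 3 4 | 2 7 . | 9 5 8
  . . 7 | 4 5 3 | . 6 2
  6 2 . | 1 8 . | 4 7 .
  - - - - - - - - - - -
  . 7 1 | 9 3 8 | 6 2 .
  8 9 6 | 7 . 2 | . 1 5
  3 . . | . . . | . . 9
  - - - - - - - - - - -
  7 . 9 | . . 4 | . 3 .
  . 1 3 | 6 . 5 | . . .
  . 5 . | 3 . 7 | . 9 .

Step 1. [r4c9∈{4}] r4c9 is down to just 4 ⇒ r4c9=4.
Step 2. [r2c7∈{1}] nothing but 1 survives at r2c7. So r2c7=1.
Step 3. [r6c5∈{1,4,6}] col 5 places 6 nowhere but r6c5 ⇒ r6c5=6.
Step 4. [r9c3∈{2,8}] 8 has one home in col 3: r9c3 ⇒ r9c3=8.
Step 5. [r9c7∈{2}] only 2 remains possible at r9c7 ⇒ r9c7=2.
Step 6. [r8c8∈{4,8}] col 8 places 4 nowhere but r8c8. So r8c8=4.
Step 7. [r8c7∈{7,8}] r8c7 is the only open cell in row 8 admitting 8 ⇒ r8c7=8.
Step 8. [r7c5∈{1,2}] r7c5 is the only open cell in row 7 admitting 2. So r7c5=2.
Step 9. [r7c9∈{1,6}] across row 7, 1 lands solely at r7c9 ⇒ r7c9=1.
Step 10. [r6c3∈{2,5}] r6c3 is the only open cell in row 6 admitting 2. So r6c3=2.
Step 11. [r8c1∈{2}] r8c1 is down to just 2 ⇒ r8c1=2.
Step 12. [r3c9∈{3}] r3c9 has the single candidate 3. So r3c9=3.
Step 13. [r9c5∈{1}] r9c5 is down to just 1 ⇒ r9c5=1.
Step 14. [r5c7∈{3}] r5c7 is down to just 3. So r5c7=3.
Step 15. [r1c6∈{6}] r1c6 is down to just 6, so r1c6=6.
Step 16. [r2c2∈{8}] r2c2 has the single candidate 8. So r2c2=8.
Step 17. [r8c5∈{9}] nothing but 9 survives at r8c5. So r8c5=9.
Step 18. [r7c7∈{5}] only 5 remains possible at r7c7. So r7c7=5.
Step 19. [r1c1∈{1}] r1c1 has the single candidate 1, so r1c1=1.
Step 20. [r8c9∈{7}] only 7 remains possible at r8c9. So r8c9=7.
Step 21. [r9c9∈{6}] nothing but 6 survives at r9c9, so r9c9=6.
Step 22. [r2c1∈{9}] nothing but 9 survives at r2c1. So r2c1=9.
Step 23. [r6c8∈{8}] only 8 remains possible at r6c8. So r6c8=8.
Step 24. [r3c3∈{5}] nothing but 5 survives at r3c3, so r3c3=5.
Step 25. [r6c6∈{1}] r6c6 has the single candidate 1 ⇒ r6c6=1.
Step 26. [r6c7∈{7}] r6c7's peers cover all but 7. So r6c7=7.
Step 27. [r5c5∈{4}] nothing but 4 survives at r5c5, so r5c5=4.
Step 28. [r6c2∈{4}] nothing but 4 survives at r6c2 ⇒ r6c2=4.
Step 29. [r7c4∈{8}] r7c4 has the single candidate 8 ⇒ r7c4=8.
Step 30. [r7c2∈{6}] r7c2's peers cover all but 6 ⇒ r7c2=6.
Step 31. [r3c6∈{9}] r3c6 is down to just 9 ⇒ r3c6=9.
Step 32. [r9c1∈{4}] r9c1 has the single candidate 4, so r9c1=4.
Step 33. [r4c1∈{5}] r4c1 has the single candidate 5 ⇒ r4c1=5.
Step 34. [r6c4∈{5}] r6c4 has the single candidate 5. So r6c4=5.

Answer: 1 3 4 2 7 6 9 5 8 / 9 8 7 4 5 3 1 6 2 / 6 2 5 1 8 9 4 7 3 / 5 7 1 9 3 8 6 2 4 / 8 9 6 7 4 2 3 1 5 / 3 4 2 5 6 1 7 8 9 / 7 6 9 8 2 4 5 3 1 / 2 1 3 6 9 5 8 4 7 / 4 5 8 3 1 7 2 9 6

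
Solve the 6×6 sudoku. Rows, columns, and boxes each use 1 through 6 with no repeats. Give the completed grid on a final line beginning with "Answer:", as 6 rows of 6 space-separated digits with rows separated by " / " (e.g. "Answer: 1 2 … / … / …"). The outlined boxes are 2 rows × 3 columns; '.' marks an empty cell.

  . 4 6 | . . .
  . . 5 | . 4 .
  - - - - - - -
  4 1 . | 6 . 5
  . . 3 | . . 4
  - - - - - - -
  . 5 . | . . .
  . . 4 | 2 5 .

Step 1. [r5c3∈{1,2}] in col 3, 1 fits only at r5c3 ⇒ r5c3=1.
Step 2. [r5c1∈{2,3,6}] in row 5, 2 fits only at r5c1 ⇒ r5c1=2.
Step 3. [r2c6∈{1,2,3,6}] in row 2, 6 fits only at r2c6 ⇒ r2c6=6.
Step 4. [r5c6∈{3}] r5c6's peers cover all but 3, so r5c6=3.
Step 5. [r4c4∈{1}] nothing but 1 survives at r4c4 ⇒ r4c4=1.
Step 6. [r2c4∈{3}] r2c4 is down to just 3, so r2c4=3.
Step 7. [r1c5∈{1,2}] r1c5 is the only open cell in col 5 admitting 1. So r1c5=1.
Step 8. [r3c3∈{2}] nothing but 2 survives at r3c3. So r3c3=2.
Step 9. [r6c2∈{3,6}] across col 2, 3 lands solely at r6c2, so r6c2=3.
Step 10. [r6c1∈{6}] r6c1 is down to just 6 ⇒ r6c1=6.
Step 11. [r2c1∈{1}] r2c1 is down to just 1 ⇒ r2c1=1.
Step 12. [r1c6∈{2}] r1c6 has the single candidate 2 ⇒ r1c6=2.
Step 13. [r3c5∈{3}] r3c5's peers cover all but 3 ⇒ r3c5=3.
Step 14. [r4c1∈{5}] nothing but 5 survives at r4c1, so r4c1=5.
Step 15. [r4c5∈{2}] r4c5's peers cover all but 2 ⇒ r4c5=2.
Step 16. [r4c2∈{6}] only 6 remains possible at r4c2. So r4c2=6.
Step 17. [r5c5∈{6}] r5c5 is down to just 6. So r5c5=6.
Step 18. [r1c1∈{3}] r1c1 is down to just 3 ⇒ r1c1=3.
Step 19. [r6c6∈{1}] only 1 remains possible at r6c6. So r6c6=1.
Step 20. [r2c2∈{2}] only 2 remains possible at r2c2, so r2c2=2.
Step 21. [r1c4∈{5}] r1c4's peers cover all but 5, so r1c4=5.
Step 22. [r5c4∈{4}] nothing but 4 survives at r5c4. So r5c4=4.

Answer: 3 4 6 5 1 2 / 1 2 5 3 4 6 / 4 1 2 6 3 5 / 5 6 3 1 2 4 / 2 5 1 4 6 3 / 6 3 4 2 5 1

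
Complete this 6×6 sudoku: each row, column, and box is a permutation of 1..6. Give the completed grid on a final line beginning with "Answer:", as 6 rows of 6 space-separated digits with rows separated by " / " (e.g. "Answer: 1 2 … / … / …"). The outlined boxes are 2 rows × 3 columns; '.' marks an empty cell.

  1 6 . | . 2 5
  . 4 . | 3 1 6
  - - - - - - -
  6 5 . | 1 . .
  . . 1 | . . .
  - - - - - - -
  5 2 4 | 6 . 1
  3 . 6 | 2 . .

Step 1. [r4c1∈{2,4}] 4 has one home in col 1: r4c1. So r4c1=4.
Step 2. [r4c2∈{3}] r4c2 is down to just 3. So r4c2=3.
Step 3. [r3c6∈{2,3,4}] across col 6, 3 lands solely at r3c6. So r3c6=3.
Step 4. [r6c5∈{4,5}] across row 6, 5 lands solely at r6c5. So r6c5=5.
Step 5. [r2c3∈{2,5}] 5 has one home in row 2: r2c3 ⇒ r2c3=5.
Step 6. [r4c6∈{2}] r4c6 has the single candidate 2 ⇒ r4c6=2.
Step 7. [r1c4∈{4}] only 4 remains possible at r1c4 ⇒ r1c4=4.
Step 8. [r1c3∈{3}] r1c3 has the single candidate 3. So r1c3=3.
Step 9. [r3c3∈{2}] only 2 remains possible at r3c3 ⇒ r3c3=2.
Step 10. [r2c1∈{2}] only 2 remains possible at r2c1. So r2c1=2.
Step 11. [r3c5∈{4}] nothing but 4 survives at r3c5. So r3c5=4.
Step 12. [r4c5∈{6}] r4c5 is down to just 6. So r4c5=6.
Step 13. [r4c4∈{5}] r4c4's peers cover all but 5 ⇒ r4c4=5.
Step 14. [r6c6∈{4}] r6c6 is down to just 4 ⇒ r6c6=4.
Step 15. [r6c2∈{1}] r6c2's peers cover all but 1 ⇒ r6c2=1.
Step 16. [r5c5∈{3}] r5c5 has the single candidate 3 ⇒ r5c5=3.

Answer: 1 6 3 4 2 5 / 2 4 5 3 1 6 / 6 5 2 1 4 3 / 4 3 1 5 6 2 / 5 2 4 6 3 1 / 3 1 6 2 5 4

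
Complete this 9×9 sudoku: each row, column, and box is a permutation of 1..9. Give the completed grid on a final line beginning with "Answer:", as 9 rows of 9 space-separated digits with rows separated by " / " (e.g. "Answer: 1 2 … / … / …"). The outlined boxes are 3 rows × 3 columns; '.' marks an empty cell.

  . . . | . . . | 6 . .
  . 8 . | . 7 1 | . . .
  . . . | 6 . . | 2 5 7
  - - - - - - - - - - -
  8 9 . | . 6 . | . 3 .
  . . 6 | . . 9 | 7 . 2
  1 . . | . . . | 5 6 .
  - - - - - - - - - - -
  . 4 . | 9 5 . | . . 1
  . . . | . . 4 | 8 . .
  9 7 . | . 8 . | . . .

Step 1. [r4c9∈{4}] r4c9 has the single candidate 4 ⇒ r4c9=4.
Step 2. [r7c7∈{3}] only 3 remains possible at r7c7 ⇒ r7c7=3.
Step 3. [r8c2∈{1,2,3,5,6}] across col 2, 6 lands solely at r8c2. So r8c2=6.
Step 4. [r7c1∈{2}] r7c1 has the single candidate 2 ⇒ r7c1=2.
Step 5. [r2c7∈{4,9}] r2c7 is the only open cell in col 7 admitting 9, so r2c7=9.
Step 6. [r1c8∈{1,4,8}] across box 3, 1 lands solely at r1c8, so r1c8=1.
Step 7. [r1c9∈{3,8}] r1c9 is the only open cell in box 3 admitting 8 ⇒ r1c9=8.
Step 8. [r2c8∈{4}] r2c8's peers cover all but 4 ⇒ r2c8=4.
Step 9. [r1c1∈{3,4,5,7}] 7 has one home in col 1: r1c1. So r1c1=7.
Step 10. [r9c8∈{2}] nothing but 2 survives at r9c8, so r9c8=2.
Step 11. [r2c9∈{3}] nothing but 3 survives at r2c9 ⇒ r2c9=3.
Step 12. [r7c8∈{7}] only 7 remains possible at r7c8, so r7c8=7.
Step 13. [r8c4∈{1,2,3,7}] in row 8, 7 fits only at r8c4. So r8c4=7.
Step 14. [r8c5∈{1,2,3}] row 8 places 2 nowhere but r8c5 ⇒ r8c5=2.
Step 15. [r8c3∈{1,3,5}] 1 has one home in row 8: r8c3 ⇒ r8c3=1.
Step 16. [r8c1∈{3,5}] in row 8, 3 fits only at r8c1 ⇒ r8c1=3.
Step 17. [r9c3∈{5}] r9c3 is down to just 5 ⇒ r9c3=5.
Step 18. [r2c3∈{2}] nothing but 2 survives at r2c3, so r2c3=2.
Step 19. [r2c4∈{5}] only 5 remains possible at r2c4 ⇒ r2c4=5.
Step 20. [r3c1∈{4}] r3c1's peers cover all but 4 ⇒ r3c1=4.
Step 21. [r5c5∈{1,3,4}] r5c5 is the only open cell in col 5 admitting 1 ⇒ r5c5=1.
Step 22. [r5c4∈{3,4,8}] across row 5, 4 lands solely at r5c4, so r5c4=4.
Step 23. [r6c5∈{3}] r6c5 has the single candidate 3, so r6c5=3.
Step 24. [r4c4∈{2}] only 2 remains possible at r4c4. So r4c4=2.
Step 25. [r1c4∈{3}] r1c4 has the single candidate 3. So r1c4=3.
Step 26. [r1c3∈{9}] r1c3 is down to just 9 ⇒ r1c3=9.
Step 27. [r4c3∈{7}] r4c3 is down to just 7, so r4c3=7.
Step 28. [r5c2∈{3,5}] row 5 places 3 nowhere but r5c2 ⇒ r5c2=3.
Step 29. [r7c6∈{6}] r7c6's peers cover all but 6, so r7c6=6.
Step 30. [r8c8∈{9}] nothing but 9 survives at r8c8. So r8c8=9.
Step 31. [r3c6∈{8}] nothing but 8 survives at r3c6. So r3c6=8.
Step 32. [r1c2∈{5}] r1c2 is down to just 5 ⇒ r1c2=5.
Step 33. [r9c4∈{1}] only 1 remains possible at r9c4 ⇒ r9c4=1.
Step 34. [r5c8∈{8}] r5c8's peers cover all but 8 ⇒ r5c8=8.
Step 35. [r6c9∈{9}] nothing but 9 survives at r6c9 ⇒ r6c9=9.
Step 36. [r9c9∈{6}] r9c9's peers cover all but 6. So r9c9=6.
Step 37. [r7c3∈{8}] r7c3's peers cover all but 8. So r7c3=8.
Step 38. [r6c4∈{8}] nothing but 8 survives at r6c4 ⇒ r6c4=8.
Step 39. [r4c6∈{5}] nothing but 5 survives at r4c6 ⇒ r4c6=5.
Step 40. [r8c9∈{5}] only 5 remains possible at r8c9, so r8c9=5.
Step 41. [r9c7∈{4}] only 4 remains possible at r9c7, so r9c7=4.
Step 42. [r4c7∈{1}] nothing but 1 survives at r4c7, so r4c7=1.
Step 43. [r2c1∈{6}] nothing but 6 survives at r2c1 ⇒ r2c1=6.
Step 44. [r6c3∈{4}] r6c3 is down to just 4. So r6c3=4.
Step 45. [r1c5∈{4}] r1c5 is down to just 4, so r1c5=4.
Step 46. [r3c3∈{3}] r3c3's peers cover all but 3. So r3c3=3.
Step 47. [r9c6∈{3}] nothing but 3 survives at r9c6 ⇒ r9c6=3.
Step 48. [r3c2∈{1}] r3c2's peers cover all but 1. So r3c2=1.
Step 49. [r5c1∈{5}] only 5 remains possible at r5c1 ⇒ r5c1=5.
Step 50. [r3c5∈{9}] r3c5 is down to just 9. So r3c5=9.
Step 51. [r1c6∈{2}] only 2 remains possible at r1c6. So r1c6=2.
Step 52. [r6c6∈{7}] r6c6 has the single candidate 7, so r6c6=7.
Step 53. [r6c2∈{2}] nothing but 2 survives at r6c2 ⇒ r6c2=2.

Answer: 7 5 9 3 4 2 6 1 8 / 6 8 2 5 7 1 9 4 3 / 4 1 3 6 9 8 2 5 7 / 8 9 7 2 6 5 1 3 4 / 5 3 6 4 1 9 7 8 2 / 1 2 4 8 3 7 5 6 9 / 2 4 8 9 5 6 3 7 1 / 3 6 1 7 2 4 8 9 5 / 9 7 5 1 8 3 4 2 6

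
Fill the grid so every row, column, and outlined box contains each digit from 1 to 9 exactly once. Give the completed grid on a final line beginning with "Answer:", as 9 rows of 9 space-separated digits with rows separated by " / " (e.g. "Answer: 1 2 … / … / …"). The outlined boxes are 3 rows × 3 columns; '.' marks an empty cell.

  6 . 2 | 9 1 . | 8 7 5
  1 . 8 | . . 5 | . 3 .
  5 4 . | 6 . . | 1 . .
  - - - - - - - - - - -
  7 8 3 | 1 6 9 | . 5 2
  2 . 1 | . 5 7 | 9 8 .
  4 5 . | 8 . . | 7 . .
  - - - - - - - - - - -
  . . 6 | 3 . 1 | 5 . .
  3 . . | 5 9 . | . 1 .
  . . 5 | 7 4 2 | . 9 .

Step 1. [r6c6∈{3}] r6c6 is down to just 3 ⇒ r6c6=3.
Step 2. [r7c8∈{2,4}] across col 8, 4 lands solely at r7c8. So r7c8=4.
Step 3. [r7c5∈{8}] r7c5 is down to just 8 ⇒ r7c5=8.
Step 4. [r2c4∈{2,4}] across col 4, 2 lands solely at r2c4, so r2c4=2.
Step 5. [r7c2∈{2,7,9}] 2 has one home in row 7: r7c2. So r7c2=2.
Step 6. [r5c9∈{3,4,6}] r5c9 is the only open cell in row 5 admitting 3, so r5c9=3.
Step 7. [r2c2∈{7,9}] col 2 places 9 nowhere but r2c2, so r2c2=9.
Step 8. [r8c9∈{6,7,8}] row 8 places 8 nowhere but r8c9. So r8c9=8.
Step 9. [r9c9∈{6}] r9c9 is down to just 6. So r9c9=6.
Step 10. [r3c3∈{7}] r3c3 is down to just 7. So r3c3=7.
Step 11. [r4c7∈{4}] r4c7 is down to just 4, so r4c7=4.
Step 12. [r5c2∈{6}] nothing but 6 survives at r5c2. So r5c2=6.
Step 13. [r3c9∈{9}] r3c9's peers cover all but 9. So r3c9=9.
Step 14. [r7c9∈{7}] r7c9 is down to just 7 ⇒ r7c9=7.
Step 15. [r7c1∈{9}] r7c1's peers cover all but 9. So r7c1=9.
Step 16. [r2c5∈{7}] r2c5 is down to just 7 ⇒ r2c5=7.
Step 17. [r9c2∈{1}] r9c2's peers cover all but 1 ⇒ r9c2=1.
Step 18. [r3c5∈{3}] only 3 remains possible at r3c5 ⇒ r3c5=3.
Step 19. [r6c9∈{1}] r6c9 is down to just 1. So r6c9=1.
Step 20. [r2c7∈{6}] r2c7 is down to just 6. So r2c7=6.
Step 21. [r9c7∈{3}] r9c7's peers cover all but 3. So r9c7=3.
Step 22. [r3c6∈{8}] only 8 remains possible at r3c6. So r3c6=8.
Step 23. [r6c8∈{6}] only 6 remains possible at r6c8. So r6c8=6.
Step 24. [r6c3∈{9}] r6c3 is down to just 9. So r6c3=9.
Step 25. [r2c9∈{4}] nothing but 4 survives at r2c9, so r2c9=4.
Step 26. [r3c8∈{2}] nothing but 2 survives at r3c8 ⇒ r3c8=2.
Step 27. [r8c7∈{2}] nothing but 2 survives at r8c7 ⇒ r8c7=2.
Step 28. [r8c3∈{4}] r8c3 is down to just 4 ⇒ r8c3=4.
Step 29. [r5c4∈{4}] nothing but 4 survives at r5c4 ⇒ r5c4=4.
Step 30. [r1c6∈{4}] only 4 remains possible at r1c6, so r1c6=4.
Step 31. [r9c1∈{8}] only 8 remains possible at r9c1, so r9c1=8.
Step 32. [r8c2∈{7}] only 7 remains possible at r8c2 ⇒ r8c2=7.
Step 33. [r8c6∈{6}] r8c6 is down to just 6, so r8c6=6.
Step 34. [r6c5∈{2}] r6c5's peers cover all but 2, so r6c5=2.
Step 35. [r1c2∈{3}] r1c2 has the single candidate 3. So r1c2=3.

Answer: 6 3 2 9 1 4 8 7 5 / 1 9 8 2 7 5 6 3 4 / 5 4 7 6 3 8 1 2 9 / 7 8 3 1 6 9 4 5 2 / 2 6 1 4 5 7 9 8 3 / 4 5 9 8 2 3 7 6 1 / 9 2 6 3 8 1 5 4 7 / 3 7 4 5 9 6 2 1 8 / 8 1 5 7 4 2 3 9 6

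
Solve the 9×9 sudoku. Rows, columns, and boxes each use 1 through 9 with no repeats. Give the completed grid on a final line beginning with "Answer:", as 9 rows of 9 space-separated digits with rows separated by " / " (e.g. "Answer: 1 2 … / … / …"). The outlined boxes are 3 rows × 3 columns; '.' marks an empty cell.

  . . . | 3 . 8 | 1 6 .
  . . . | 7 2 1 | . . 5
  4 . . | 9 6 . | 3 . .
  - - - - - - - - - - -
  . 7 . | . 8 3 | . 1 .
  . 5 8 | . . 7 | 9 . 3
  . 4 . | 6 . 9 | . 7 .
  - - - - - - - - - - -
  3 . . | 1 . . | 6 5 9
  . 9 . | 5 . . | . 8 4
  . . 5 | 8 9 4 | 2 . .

Step 1. [r5c1∈{1,2,6}] in row 5, 6 fits only at r5c1, so r5c1=6.
Step 2. [r1c2∈{2}] r1c2 has the single candidate 2 ⇒ r1c2=2.
Step 3. [r1c9∈{7}] nothing but 7 survives at r1c9 ⇒ r1c9=7.
Step 4. [r9c1∈{1,7}] across row 9, 7 lands solely at r9c1 ⇒ r9c1=7.
Step 5. [r2c1∈{8,9}] in col 1, 8 fits only at r2c1. So r2c1=8.
Step 6. [r9c2∈{1,6}] r9c2 is the only open cell in row 9 admitting 6, so r9c2=6.
Step 7. [r1c3∈{9}] r1c3 has the single candidate 9 ⇒ r1c3=9.
Step 8. [r4c3∈{2}] only 2 remains possible at r4c3. So r4c3=2.
Step 9. [r6c5∈{1,5}] across box 5, 5 lands solely at r6c5. So r6c5=5.
Step 10. [r8c3∈{1}] r8c3 has the single candidate 1, so r8c3=1.
Step 11. [r4c4∈{4}] r4c4 is down to just 4, so r4c4=4.
Step 12. [r6c9∈{2,8}] row 6 places 2 nowhere but r6c9, so r6c9=2.
Step 13. [r7c6∈{2}] r7c6 has the single candidate 2. So r7c6=2.
Step 14. [r2c2∈{3}] r2c2 has the single candidate 3, so r2c2=3.
Step 15. [r2c7∈{4}] only 4 remains possible at r2c7 ⇒ r2c7=4.
Step 16. [r8c7∈{7}] nothing but 7 survives at r8c7, so r8c7=7.
Step 17. [r3c9∈{8}] r3c9's peers cover all but 8 ⇒ r3c9=8.
Step 18. [r5c8∈{4}] r5c8's peers cover all but 4. So r5c8=4.
Step 19. [r9c8∈{3}] only 3 remains possible at r9c8, so r9c8=3.
Step 20. [r6c1∈{1}] r6c1 has the single candidate 1, so r6c1=1.
Step 21. [r7c2∈{8}] r7c2's peers cover all but 8 ⇒ r7c2=8.
Step 22. [r7c3∈{4}] r7c3 is down to just 4. So r7c3=4.
Step 23. [r1c5∈{4}] r1c5 has the single candidate 4. So r1c5=4.
Step 24. [r2c3∈{6}] r2c3 has the single candidate 6 ⇒ r2c3=6.
Step 25. [r3c3∈{7}] nothing but 7 survives at r3c3, so r3c3=7.
Step 26. [r4c9∈{6}] r4c9's peers cover all but 6, so r4c9=6.
Step 27. [r3c2∈{1}] nothing but 1 survives at r3c2 ⇒ r3c2=1.
Step 28. [r5c5∈{1}] r5c5 has the single candidate 1, so r5c5=1.
Step 29. [r3c8∈{2}] r3c8's peers cover all but 2. So r3c8=2.
Step 30. [r8c5∈{3}] r8c5 has the single candidate 3. So r8c5=3.
Step 31. [r6c3∈{3}] r6c3 has the single candidate 3 ⇒ r6c3=3.
Step 32. [r2c8∈{9}] nothing but 9 survives at r2c8 ⇒ r2c8=9.
Step 33. [r3c6∈{5}] only 5 remains possible at r3c6 ⇒ r3c6=5.
Step 34. [r7c5∈{7}] only 7 remains possible at r7c5, so r7c5=7.
Step 35. [r8c6∈{6}] r8c6 is down to just 6. So r8c6=6.
Step 36. [r4c1∈{9}] r4c1's peers cover all but 9, so r4c1=9.
Step 37. [r1c1∈{5}] r1c1 is down to just 5 ⇒ r1c1=5.
Step 38. [r6c7∈{8}] nothing but 8 survives at r6c7. So r6c7=8.
Step 39. [r5c4∈{2}] only 2 remains possible at r5c4 ⇒ r5c4=2.
Step 40. [r9c9∈{1}] r9c9 is down to just 1. So r9c9=1.
Step 41. [r8c1∈{2}] r8c1 has the single candidate 2. So r8c1=2.
Step 42. [r4c7∈{5}] r4c7's peers cover all but 5. So r4c7=5.

Answer: 5 2 9 3 4 8 1 6 7 / 8 3 6 7 2 1 4 9 5 / 4 1 7 9 6 5 3 2 8 / 9 7 2 4 8 3 5 1 6 / 6 5 8 2 1 7 9 4 3 / 1 4 3 6 5 9 8 7 2 / 3 8 4 1 7 2 6 5 9 / 2 9 1 5 3 6 7 8 4 / 7 6 5 8 9 4 2 3 1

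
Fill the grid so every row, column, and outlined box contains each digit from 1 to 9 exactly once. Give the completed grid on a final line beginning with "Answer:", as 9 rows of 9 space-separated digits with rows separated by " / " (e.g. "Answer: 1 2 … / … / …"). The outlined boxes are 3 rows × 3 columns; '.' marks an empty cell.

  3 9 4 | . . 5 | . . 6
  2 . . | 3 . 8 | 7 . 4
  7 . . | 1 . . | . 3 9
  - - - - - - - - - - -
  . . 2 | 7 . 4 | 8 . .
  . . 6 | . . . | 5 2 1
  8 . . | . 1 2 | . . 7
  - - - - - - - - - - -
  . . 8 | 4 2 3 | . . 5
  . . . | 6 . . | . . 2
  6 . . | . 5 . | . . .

Step 1. [r5c6∈{9}] r5c6 is down to just 9, so r5c6=9.
Step 2. [r5c2∈{3,4,7}] r5c2 is the only open cell in row 5 admitting 7, so r5c2=7.
Step 3. [r7c2∈{1}] only 1 remains possible at r7c2. So r7c2=1.
Step 4. [r7c1∈{9}] nothing but 9 survives at r7c1 ⇒ r7c1=9.
Step 5. [r3c3∈{5}] nothing but 5 survives at r3c3. So r3c3=5.
Step 6. [r4c8∈{6,9}] in row 4, 9 fits only at r4c8 ⇒ r4c8=9.
Step 7. [r9c9∈{3,8}] in col 9, 8 fits only at r9c9, so r9c9=8.
Step 8. [r4c9∈{3}] only 3 remains possible at r4c9. So r4c9=3.
Step 9. [r4c2∈{5}] r4c2 has the single candidate 5. So r4c2=5.
Step 10. [r7c8∈{6,7}] 7 has one home in row 7: r7c8. So r7c8=7.
Step 11. [r3c6∈{6}] r3c6's peers cover all but 6. So r3c6=6.
Step 12. [r8c5∈{7,8,9}] row 8 places 8 nowhere but r8c5. So r8c5=8.
Step 13. [r8c7∈{1,3,4,9}] row 8 places 9 nowhere but r8c7. So r8c7=9.
Step 14. [r9c7∈{1,3,4}] r9c7 is the only open cell in col 7 admitting 3, so r9c7=3.
Step 15. [r1c7∈{1,2}] col 7 places 1 nowhere but r1c7, so r1c7=1.
Step 16. [r6c7∈{4,6}] r6c7 is the only open cell in col 7 admitting 4, so r6c7=4.
Step 17. [r9c3∈{7}] r9c3's peers cover all but 7 ⇒ r9c3=7.
Step 18. [r6c2∈{3}] r6c2 is down to just 3. So r6c2=3.
Step 19. [r8c2∈{4}] r8c2 has the single candidate 4, so r8c2=4.
Step 20. [r8c8∈{1}] r8c8 has the single candidate 1, so r8c8=1.
Step 21. [r1c8∈{8}] only 8 remains possible at r1c8, so r1c8=8.
Step 22. [r6c8∈{6}] r6c8 has the single candidate 6, so r6c8=6.
Step 23. [r7c7∈{6}] r7c7 is down to just 6, so r7c7=6.
Step 24. [r2c3∈{1}] nothing but 1 survives at r2c3, so r2c3=1.
Step 25. [r5c4∈{8}] r5c4 has the single candidate 8 ⇒ r5c4=8.
Step 26. [r8c6∈{7}] nothing but 7 survives at r8c6, so r8c6=7.
Step 27. [r3c5∈{4}] r3c5 is down to just 4. So r3c5=4.
Step 28. [r9c6∈{1}] r9c6's peers cover all but 1, so r9c6=1.
Step 29. [r9c8∈{4}] r9c8's peers cover all but 4, so r9c8=4.
Step 30. [r6c4∈{5}] nothing but 5 survives at r6c4, so r6c4=5.
Step 31. [r5c1∈{4}] only 4 remains possible at r5c1. So r5c1=4.
Step 32. [r4c5∈{6}] r4c5 has the single candidate 6. So r4c5=6.
Step 33. [r3c2∈{8}] only 8 remains possible at r3c2 ⇒ r3c2=8.
Step 34. [r5c5∈{3}] r5c5's peers cover all but 3, so r5c5=3.
Step 35. [r4c1∈{1}] nothing but 1 survives at r4c1 ⇒ r4c1=1.
Step 36. [r1c5∈{7}] r1c5 is down to just 7, so r1c5=7.
Step 37. [r9c4∈{9}] r9c4 has the single candidate 9. So r9c4=9.
Step 38. [r8c1∈{5}] nothing but 5 survives at r8c1 ⇒ r8c1=5.
Step 39. [r9c2∈{2}] r9c2 has the single candidate 2 ⇒ r9c2=2.
Step 40. [r2c5∈{9}] r2c5's peers cover all but 9, so r2c5=9.
Step 41. [r6c3∈{9}] nothing but 9 survives at r6c3 ⇒ r6c3=9.
Step 42. [r2c8∈{5}] nothing but 5 survives at r2c8 ⇒ r2c8=5.
Step 43. [r8c3∈{3}] nothing but 3 survives at r8c3. So r8c3=3.
Step 44. [r1c4∈{2}] nothing but 2 survives at r1c4, so r1c4=2.
Step 45. [r2c2∈{6}] nothing but 6 survives at r2c2, so r2c2=6.
Step 46. [r3c7∈{2}] nothing but 2 survives at r3c7 ⇒ r3c7=2.

Answer: 3 9 4 2 7 5 1 8 6 / 2 6 1 3 9 8 7 5 4 / 7 8 5 1 4 6 2 3 9 / 1 5 2 7 6 4 8 9 3 / 4 7 6 8 3 9 5 2 1 / 8 3 9 5 1 2 4 6 7 / 9 1 8 4 2 3 6 7 5 / 5 4 3 6 8 7 9 1 2 / 6 2 7 9 5 1 3 4 8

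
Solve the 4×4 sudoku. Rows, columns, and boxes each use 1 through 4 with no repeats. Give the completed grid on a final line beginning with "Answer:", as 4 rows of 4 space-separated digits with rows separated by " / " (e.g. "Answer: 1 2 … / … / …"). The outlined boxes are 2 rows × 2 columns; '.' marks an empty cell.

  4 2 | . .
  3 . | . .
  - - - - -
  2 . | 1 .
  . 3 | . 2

Step 1. [r3c4∈{3,4}] row 3 places 3 nowhere but r3c4. So r3c4=3.
Step 2. [r2c4∈{1,4}] 4 has one home in col 4: r2c4. So r2c4=4.
Step 3. [r2c3∈{2}] only 2 remains possible at r2c3 ⇒ r2c3=2.
Step 4. [r4c3∈{4}] r4c3 is down to just 4. So r4c3=4.
Step 5. [r2c2∈{1}] r2c2's peers cover all but 1, so r2c2=1.
Step 6. [r3c2∈{4}] r3c2's peers cover all but 4 ⇒ r3c2=4.
Step 7. [r1c3∈{3}] r1c3's peers cover all but 3, so r1c3=3.
Step 8. [r1c4∈{1}] only 1 remains possible at r1c4 ⇒ r1c4=1.
Step 9. [r4c1∈{1}] only 1 remains possible at r4c1, so r4c1=1.

Answer: 4 2 3 1 / 3 1 2 4 / 2 4 1 3 / 1 3 4 2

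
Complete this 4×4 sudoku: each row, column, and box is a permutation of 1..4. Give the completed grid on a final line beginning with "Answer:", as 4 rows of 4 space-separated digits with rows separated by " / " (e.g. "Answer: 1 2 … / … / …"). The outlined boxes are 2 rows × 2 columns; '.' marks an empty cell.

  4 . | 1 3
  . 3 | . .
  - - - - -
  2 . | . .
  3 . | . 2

Step 1. [r4c3∈{4}] nothing but 4 survives at r4c3 ⇒ r4c3=4.
Step 2. [r3c4∈{1}] r3c4's peers cover all but 1. So r3c4=1.
Step 3. [r3c3∈{3}] r3c3's peers cover all but 3. So r3c3=3.
Step 4. [r2c4∈{4}] r2c4 has the single candidate 4, so r2c4=4.
Step 5. [r4c2∈{1}] nothing but 1 survives at r4c2. So r4c2=1.
Step 6. [r3c2∈{4}] r3c2 is down to just 4, so r3c2=4.
Step 7. [r2c3∈{2}] only 2 remains possible at r2c3. So r2c3=2.
Step 8. [r1c2∈{2}] r1c2's peers cover all but 2 ⇒ r1c2=2.
Step 9. [r2c1∈{1}] nothing but 1 survives at r2c1. So r2c1=1.

Answer: 4 2 1 3 / 1 3 2 4 / 2 4 3 1 / 3 1 4 2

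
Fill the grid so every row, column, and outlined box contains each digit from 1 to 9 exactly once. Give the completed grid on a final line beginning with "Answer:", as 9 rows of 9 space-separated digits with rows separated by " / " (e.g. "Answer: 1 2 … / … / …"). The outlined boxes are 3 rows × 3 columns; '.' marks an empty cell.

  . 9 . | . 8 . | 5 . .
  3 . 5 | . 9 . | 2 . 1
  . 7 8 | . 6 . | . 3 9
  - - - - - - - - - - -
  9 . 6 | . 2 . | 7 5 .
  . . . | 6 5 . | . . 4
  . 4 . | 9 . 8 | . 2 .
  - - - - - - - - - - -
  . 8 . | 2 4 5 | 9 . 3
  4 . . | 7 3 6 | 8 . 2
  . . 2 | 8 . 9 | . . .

Step 1. [r2c4∈{4}] nothing but 4 survives at r2c4, so r2c4=4.
Step 2. [r8c8∈{1}] r8c8's peers cover all but 1, so r8c8=1.
Step 3. [r9c2∈{1,3,5,6}] row 9 places 3 nowhere but r9c2, so r9c2=3.
Step 4. [r4c2∈{1}] r4c2's peers cover all but 1. So r4c2=1.
Step 5. [r6c5∈{1,7}] 7 has one home in col 5: r6c5. So r6c5=7.
Step 6. [r5c6∈{1,3}] 1 has one home in box 5: r5c6 ⇒ r5c6=1.
Step 7. [r9c9∈{5,6,7}] col 9 places 5 nowhere but r9c9 ⇒ r9c9=5.
Step 8. [r1c9∈{6,7}] in col 9, 7 fits only at r1c9 ⇒ r1c9=7.
Step 9. [r5c1∈{2,7,8}] col 1 places 8 nowhere but r5c1 ⇒ r5c1=8.
Step 10. [r3c7∈{4}] r3c7 is down to just 4. So r3c7=4.
Step 11. [r9c7∈{6}] nothing but 6 survives at r9c7. So r9c7=6.
Step 12. [r7c8∈{7}] r7c8's peers cover all but 7 ⇒ r7c8=7.
Step 13. [r7c3∈{1}] r7c3 is down to just 1 ⇒ r7c3=1.
Step 14. [r1c8∈{6}] nothing but 6 survives at r1c8, so r1c8=6.
Step 15. [r6c3∈{3}] nothing but 3 survives at r6c3. So r6c3=3.
Step 16. [r4c4∈{3}] r4c4's peers cover all but 3 ⇒ r4c4=3.
Step 17. [r3c6∈{2}] r3c6 is down to just 2. So r3c6=2.
Step 18. [r1c4∈{1}] r1c4's peers cover all but 1, so r1c4=1.
Step 19. [r1c3∈{4}] r1c3's peers cover all but 4, so r1c3=4.
Step 20. [r7c1∈{6}] r7c1 is down to just 6. So r7c1=6.
Step 21. [r3c1∈{1}] r3c1's peers cover all but 1 ⇒ r3c1=1.
Step 22. [r5c3∈{7}] nothing but 7 survives at r5c3. So r5c3=7.
Step 23. [r5c2∈{2}] r5c2's peers cover all but 2 ⇒ r5c2=2.
Step 24. [r4c6∈{4}] r4c6 is down to just 4. So r4c6=4.
Step 25. [r2c6∈{7}] only 7 remains possible at r2c6. So r2c6=7.
Step 26. [r6c7∈{1}] r6c7 is down to just 1 ⇒ r6c7=1.
Step 27. [r1c1∈{2}] nothing but 2 survives at r1c1 ⇒ r1c1=2.
Step 28. [r9c1∈{7}] r9c1 has the single candidate 7, so r9c1=7.
Step 29. [r8c3∈{9}] nothing but 9 survives at r8c3, so r8c3=9.
Step 30. [r3c4∈{5}] only 5 remains possible at r3c4. So r3c4=5.
Step 31. [r9c8∈{4}] nothing but 4 survives at r9c8. So r9c8=4.
Step 32. [r2c8∈{8}] only 8 remains possible at r2c8, so r2c8=8.
Step 33. [r6c1∈{5}] nothing but 5 survives at r6c1, so r6c1=5.
Step 34. [r5c8∈{9}] nothing but 9 survives at r5c8, so r5c8=9.
Step 35. [r9c5∈{1}] r9c5's peers cover all but 1. So r9c5=1.
Step 36. [r2c2∈{6}] r2c2 is down to just 6, so r2c2=6.
Step 37. [r4c9∈{8}] r4c9 has the single candidate 8. So r4c9=8.
Step 38. [r6c9∈{6}] only 6 remains possible at r6c9. So r6c9=6.
Step 39. [r1c6∈{3}] nothing but 3 survives at r1c6, so r1c6=3.
Step 40. [r5c7∈{3}] r5c7 is down to just 3, so r5c7=3.
Step 41. [r8c2∈{5}] nothing but 5 survives at r8c2, so r8c2=5.

Answer: 2 9 4 1 8 3 5 6 7 / 3 6 5 4 9 7 2 8 1 / 1 7 8 5 6 2 4 3 9 / 9 1 6 3 2 4 7 5 8 / 8 2 7 6 5 1 3 9 4 / 5 4 3 9 7 8 1 2 6 / 6 8 1 2 4 5 9 7 3 / 4 5 9 7 3 6 8 1 2 / 7 3 2 8 1 9 6 4 5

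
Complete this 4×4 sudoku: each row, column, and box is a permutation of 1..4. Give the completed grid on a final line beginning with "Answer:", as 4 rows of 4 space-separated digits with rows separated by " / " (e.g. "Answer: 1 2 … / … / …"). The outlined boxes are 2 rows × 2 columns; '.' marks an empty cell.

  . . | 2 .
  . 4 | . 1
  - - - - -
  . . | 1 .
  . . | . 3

Step 1. [r2c1∈{2,3}] row 2 places 2 nowhere but r2c1, so r2c1=2.
Step 2. [r4c3∈{4}] r4c3 is down to just 4. So r4c3=4.
Step 3. [r4c2∈{1,2}] in row 4, 2 fits only at r4c2. So r4c2=2.
Step 4. [r3c2∈{3}] r3c2's peers cover all but 3 ⇒ r3c2=3.
Step 5. [r1c1∈{1,3}] across row 1, 3 lands solely at r1c1 ⇒ r1c1=3.
Step 6. [r3c4∈{2}] r3c4 is down to just 2. So r3c4=2.
Step 7. [r4c1∈{1}] only 1 remains possible at r4c1, so r4c1=1.
Step 8. [r1c2∈{1}] only 1 remains possible at r1c2 ⇒ r1c2=1.
Step 9. [r3c1∈{4}] nothing but 4 survives at r3c1. So r3c1=4.
Step 10. [r1c4∈{4}] only 4 remains possible at r1c4 ⇒ r1c4=4.
Step 11. [r2c3∈{3}] r2c3 has the single candidate 3, so r2c3=3.

Answer: 3 1 2 4 / 2 4 3 1 / 4 3 1 2 / 1 2 4 3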